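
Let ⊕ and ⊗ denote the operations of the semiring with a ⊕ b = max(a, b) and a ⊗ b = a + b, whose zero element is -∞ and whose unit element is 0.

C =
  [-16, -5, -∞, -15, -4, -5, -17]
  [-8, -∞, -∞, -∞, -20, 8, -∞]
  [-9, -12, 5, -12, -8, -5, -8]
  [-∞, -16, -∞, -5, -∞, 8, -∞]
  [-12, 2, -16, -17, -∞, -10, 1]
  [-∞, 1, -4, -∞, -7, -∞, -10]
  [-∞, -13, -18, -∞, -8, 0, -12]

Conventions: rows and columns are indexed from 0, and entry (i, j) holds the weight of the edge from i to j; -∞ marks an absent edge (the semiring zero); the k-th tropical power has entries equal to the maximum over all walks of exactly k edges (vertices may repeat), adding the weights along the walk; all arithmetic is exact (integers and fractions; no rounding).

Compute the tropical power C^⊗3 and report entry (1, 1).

C^⊗2:
  [-13, -2, -9, -20, -12, 3, -3]
  [-24, 9, 4, -23, 1, -13, -2]
  [-4, -4, 10, -7, -3, 0, -3]
  [-24, 9, 4, -10, 1, 3, -2]
  [-6, -9, -11, -22, -7, 10, -11]
  [-7, -5, 1, -16, -12, 9, -6]
  [-20, 1, -4, -25, -7, -5, -7]
C^⊗3:
  [-10, 4, -1, -21, -4, 6, -7]
  [1, 3, 9, -8, -4, 17, 2]
  [1, 1, 15, -2, 2, 5, 2]
  [1, 4, 9, -8, -4, 17, 2]
  [-17, 11, 6, -21, 3, -1, 0]
  [-8, 10, 6, -11, 2, 3, -1]
  [-7, -4, 1, -16, -12, 9, -6]
Key observation: the optimum is the walk 1->5->4->1, with weight 8 + (-7) + 2 = 3.
Optimal value attained by: walk 1->5->4->1.
Answer: (C^⊗3)[1][1] = 3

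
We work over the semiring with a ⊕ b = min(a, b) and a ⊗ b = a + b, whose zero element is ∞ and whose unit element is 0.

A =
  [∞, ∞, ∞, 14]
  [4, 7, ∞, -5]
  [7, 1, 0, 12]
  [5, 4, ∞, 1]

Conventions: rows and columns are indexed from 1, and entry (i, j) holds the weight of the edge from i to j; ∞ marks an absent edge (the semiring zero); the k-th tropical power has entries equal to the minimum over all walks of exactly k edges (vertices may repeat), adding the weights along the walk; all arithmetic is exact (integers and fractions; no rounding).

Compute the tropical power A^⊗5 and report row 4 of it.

A^⊗2:
  [19, 18, ∞, 15]
  [0, -1, ∞, -4]
  [5, 1, 0, -4]
  [6, 5, ∞, -1]
A^⊗3:
  [20, 19, ∞, 13]
  [1, 0, ∞, -6]
  [1, 0, 0, -4]
  [4, 3, ∞, 0]
A^⊗4:
  [18, 17, ∞, 14]
  [-1, -2, ∞, -5]
  [1, 0, 0, -5]
  [5, 4, ∞, -2]
A^⊗5:
  [19, 18, ∞, 12]
  [0, -1, ∞, -7]
  [0, -1, 0, -5]
  [3, 2, ∞, -1]
Answer: row 4 of A^⊗5 = [3, 2, ∞, -1]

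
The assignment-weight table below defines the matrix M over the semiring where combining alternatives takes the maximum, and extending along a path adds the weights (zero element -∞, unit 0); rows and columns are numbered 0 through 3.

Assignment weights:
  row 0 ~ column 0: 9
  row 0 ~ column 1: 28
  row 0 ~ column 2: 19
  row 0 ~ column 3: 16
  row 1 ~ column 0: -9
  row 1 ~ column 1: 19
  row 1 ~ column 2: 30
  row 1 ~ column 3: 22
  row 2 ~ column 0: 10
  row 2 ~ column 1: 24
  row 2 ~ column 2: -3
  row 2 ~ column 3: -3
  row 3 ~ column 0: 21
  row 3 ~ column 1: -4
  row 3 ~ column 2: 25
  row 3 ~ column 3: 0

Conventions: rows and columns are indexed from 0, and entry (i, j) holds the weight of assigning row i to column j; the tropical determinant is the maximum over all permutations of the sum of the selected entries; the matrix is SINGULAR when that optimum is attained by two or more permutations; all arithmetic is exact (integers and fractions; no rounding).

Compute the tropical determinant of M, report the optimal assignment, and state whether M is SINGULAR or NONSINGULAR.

σ = (0, 1, 2, 3): 9 + 19 + (-3) + 0 = 25
σ = (0, 1, 3, 2): 9 + 19 + (-3) + 25 = 50
σ = (0, 2, 1, 3): 9 + 30 + 24 + 0 = 63
σ = (0, 2, 3, 1): 9 + 30 + (-3) + (-4) = 32
σ = (0, 3, 1, 2): 9 + 22 + 24 + 25 = 80
σ = (0, 3, 2, 1): 9 + 22 + (-3) + (-4) = 24
σ = (1, 0, 2, 3): 28 + (-9) + (-3) + 0 = 16
σ = (1, 0, 3, 2): 28 + (-9) + (-3) + 25 = 41
σ = (1, 2, 0, 3): 28 + 30 + 10 + 0 = 68
σ = (1, 2, 3, 0): 28 + 30 + (-3) + 21 = 76
σ = (1, 3, 0, 2): 28 + 22 + 10 + 25 = 85
σ = (1, 3, 2, 0): 28 + 22 + (-3) + 21 = 68
σ = (2, 0, 1, 3): 19 + (-9) + 24 + 0 = 34
σ = (2, 0, 3, 1): 19 + (-9) + (-3) + (-4) = 3
σ = (2, 1, 0, 3): 19 + 19 + 10 + 0 = 48
σ = (2, 1, 3, 0): 19 + 19 + (-3) + 21 = 56
σ = (2, 3, 0, 1): 19 + 22 + 10 + (-4) = 47
σ = (2, 3, 1, 0): 19 + 22 + 24 + 21 = 86
σ = (3, 0, 1, 2): 16 + (-9) + 24 + 25 = 56
σ = (3, 0, 2, 1): 16 + (-9) + (-3) + (-4) = 0
σ = (3, 1, 0, 2): 16 + 19 + 10 + 25 = 70
σ = (3, 1, 2, 0): 16 + 19 + (-3) + 21 = 53
σ = (3, 2, 0, 1): 16 + 30 + 10 + (-4) = 52
σ = (3, 2, 1, 0): 16 + 30 + 24 + 21 = 91
Optimal value attained by: σ = (3, 2, 1, 0).
Answer: det⊕(M) = 91; verdict: NONSINGULAR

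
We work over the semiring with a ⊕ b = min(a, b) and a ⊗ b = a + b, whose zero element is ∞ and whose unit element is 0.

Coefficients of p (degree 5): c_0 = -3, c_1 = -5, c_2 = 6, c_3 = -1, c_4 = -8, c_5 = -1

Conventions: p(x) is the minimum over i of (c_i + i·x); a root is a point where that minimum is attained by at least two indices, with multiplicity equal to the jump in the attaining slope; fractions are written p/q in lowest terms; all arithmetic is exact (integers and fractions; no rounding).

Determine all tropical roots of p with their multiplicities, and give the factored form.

hull edge (i=0, c=-3) to (i=1, c=-5): slope -2, span 1
hull edge (i=1, c=-5) to (i=4, c=-8): slope -1, span 3
hull edge (i=4, c=-8) to (i=5, c=-1): slope 7, span 1
Factored form: p(x) = -1 ⊗ (x ⊕ (-7)) ⊗ (x ⊕ 1) ⊗ (x ⊕ 1) ⊗ (x ⊕ 1) ⊗ (x ⊕ 2)
Answer: roots = -7 (mult 1), 1 (mult 3), 2 (mult 1)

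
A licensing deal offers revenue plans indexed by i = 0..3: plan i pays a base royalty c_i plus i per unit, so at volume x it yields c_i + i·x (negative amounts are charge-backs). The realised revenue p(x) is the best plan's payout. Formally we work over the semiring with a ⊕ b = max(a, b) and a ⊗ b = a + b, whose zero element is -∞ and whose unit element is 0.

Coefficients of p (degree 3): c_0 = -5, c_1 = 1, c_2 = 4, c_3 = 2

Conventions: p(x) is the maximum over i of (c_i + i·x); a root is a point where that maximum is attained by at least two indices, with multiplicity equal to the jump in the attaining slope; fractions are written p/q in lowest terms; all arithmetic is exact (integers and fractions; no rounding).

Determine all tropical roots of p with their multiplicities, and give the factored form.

hull edge (i=0, c=-5) to (i=1, c=1): slope 6, span 1
hull edge (i=1, c=1) to (i=2, c=4): slope 3, span 1
hull edge (i=2, c=4) to (i=3, c=2): slope -2, span 1
Factored form: p(x) = 2 ⊗ (x ⊕ (-6)) ⊗ (x ⊕ (-3)) ⊗ (x ⊕ 2)
Answer: roots = -6 (mult 1), -3 (mult 1), 2 (mult 1)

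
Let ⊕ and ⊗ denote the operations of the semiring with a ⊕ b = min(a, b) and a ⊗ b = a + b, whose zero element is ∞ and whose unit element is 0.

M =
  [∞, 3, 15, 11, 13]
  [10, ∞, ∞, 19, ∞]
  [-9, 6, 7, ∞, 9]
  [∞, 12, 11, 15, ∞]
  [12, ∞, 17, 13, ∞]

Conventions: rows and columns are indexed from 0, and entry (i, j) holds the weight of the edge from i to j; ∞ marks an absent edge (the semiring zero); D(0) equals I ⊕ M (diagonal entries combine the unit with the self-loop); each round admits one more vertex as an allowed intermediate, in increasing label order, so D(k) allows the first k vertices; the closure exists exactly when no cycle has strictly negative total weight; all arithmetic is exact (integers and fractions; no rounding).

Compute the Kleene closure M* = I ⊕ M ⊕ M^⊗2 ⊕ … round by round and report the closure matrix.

D(0):
  [0, 3, 15, 11, 13]
  [10, 0, ∞, 19, ∞]
  [-9, 6, 0, ∞, 9]
  [∞, 12, 11, 0, ∞]
  [12, ∞, 17, 13, 0]
D(1):
  [0, 3, 15, 11, 13]
  [10, 0, 25, 19, 23]
  [-9, -6, 0, 2, 4]
  [∞, 12, 11, 0, ∞]
  [12, 15, 17, 13, 0]
D(2):
  [0, 3, 15, 11, 13]
  [10, 0, 25, 19, 23]
  [-9, -6, 0, 2, 4]
  [22, 12, 11, 0, 35]
  [12, 15, 17, 13, 0]
D(3):
  [0, 3, 15, 11, 13]
  [10, 0, 25, 19, 23]
  [-9, -6, 0, 2, 4]
  [2, 5, 11, 0, 15]
  [8, 11, 17, 13, 0]
D(4):
  [0, 3, 15, 11, 13]
  [10, 0, 25, 19, 23]
  [-9, -6, 0, 2, 4]
  [2, 5, 11, 0, 15]
  [8, 11, 17, 13, 0]
D(5):
  [0, 3, 15, 11, 13]
  [10, 0, 25, 19, 23]
  [-9, -6, 0, 2, 4]
  [2, 5, 11, 0, 15]
  [8, 11, 17, 13, 0]
Answer: M* = [[0, 3, 15, 11, 13], [10, 0, 25, 19, 23], [-9, -6, 0, 2, 4], [2, 5, 11, 0, 15], [8, 11, 17, 13, 0]]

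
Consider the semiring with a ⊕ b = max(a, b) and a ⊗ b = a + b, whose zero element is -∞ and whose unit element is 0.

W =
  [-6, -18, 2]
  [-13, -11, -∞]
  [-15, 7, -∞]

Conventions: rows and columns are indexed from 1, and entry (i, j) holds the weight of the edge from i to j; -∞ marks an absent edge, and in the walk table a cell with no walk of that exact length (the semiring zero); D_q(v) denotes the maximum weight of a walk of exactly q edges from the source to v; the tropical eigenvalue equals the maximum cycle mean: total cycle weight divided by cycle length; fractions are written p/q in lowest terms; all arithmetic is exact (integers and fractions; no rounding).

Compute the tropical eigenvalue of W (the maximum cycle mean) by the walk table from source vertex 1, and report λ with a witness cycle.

q=0: [0, -∞, -∞]
q=1: [-6, -18, 2]
q=2: [-12, 9, -4]
q=3: [-4, 3, -10]
Optimal cycle mean attained by: cycle 1->3->2->1, total 2 + 7 + (-13), length 3.
Answer: λ = -4/3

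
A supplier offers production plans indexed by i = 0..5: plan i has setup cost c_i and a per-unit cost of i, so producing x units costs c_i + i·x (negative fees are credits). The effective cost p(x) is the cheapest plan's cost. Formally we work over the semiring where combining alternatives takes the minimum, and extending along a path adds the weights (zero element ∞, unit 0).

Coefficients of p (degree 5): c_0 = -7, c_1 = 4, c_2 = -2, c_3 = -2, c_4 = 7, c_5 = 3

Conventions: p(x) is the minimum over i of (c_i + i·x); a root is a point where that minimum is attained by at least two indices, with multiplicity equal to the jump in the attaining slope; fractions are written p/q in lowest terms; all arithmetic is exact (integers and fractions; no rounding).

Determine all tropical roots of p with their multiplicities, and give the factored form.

hull edge (i=0, c=-7) to (i=3, c=-2): slope 5/3, span 3
hull edge (i=3, c=-2) to (i=5, c=3): slope 5/2, span 2
Factored form: p(x) = 3 ⊗ (x ⊕ (-5/2)) ⊗ (x ⊕ (-5/2)) ⊗ (x ⊕ (-5/3)) ⊗ (x ⊕ (-5/3)) ⊗ (x ⊕ (-5/3))
Answer: roots = -5/2 (mult 2), -5/3 (mult 3)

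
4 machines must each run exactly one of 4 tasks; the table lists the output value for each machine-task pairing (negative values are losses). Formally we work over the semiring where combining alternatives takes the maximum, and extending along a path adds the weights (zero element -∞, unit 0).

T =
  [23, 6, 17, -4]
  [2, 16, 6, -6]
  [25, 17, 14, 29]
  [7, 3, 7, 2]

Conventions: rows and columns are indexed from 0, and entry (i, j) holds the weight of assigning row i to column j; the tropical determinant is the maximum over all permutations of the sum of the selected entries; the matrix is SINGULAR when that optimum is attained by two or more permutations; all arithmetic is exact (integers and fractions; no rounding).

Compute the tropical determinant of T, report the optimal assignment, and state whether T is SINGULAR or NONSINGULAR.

σ = (0, 1, 2, 3): 23 + 16 + 14 + 2 = 55
σ = (0, 1, 3, 2): 23 + 16 + 29 + 7 = 75
σ = (0, 2, 1, 3): 23 + 6 + 17 + 2 = 48
σ = (0, 2, 3, 1): 23 + 6 + 29 + 3 = 61
σ = (0, 3, 1, 2): 23 + (-6) + 17 + 7 = 41
σ = (0, 3, 2, 1): 23 + (-6) + 14 + 3 = 34
σ = (1, 0, 2, 3): 6 + 2 + 14 + 2 = 24
σ = (1, 0, 3, 2): 6 + 2 + 29 + 7 = 44
σ = (1, 2, 0, 3): 6 + 6 + 25 + 2 = 39
σ = (1, 2, 3, 0): 6 + 6 + 29 + 7 = 48
σ = (1, 3, 0, 2): 6 + (-6) + 25 + 7 = 32
σ = (1, 3, 2, 0): 6 + (-6) + 14 + 7 = 21
σ = (2, 0, 1, 3): 17 + 2 + 17 + 2 = 38
σ = (2, 0, 3, 1): 17 + 2 + 29 + 3 = 51
σ = (2, 1, 0, 3): 17 + 16 + 25 + 2 = 60
σ = (2, 1, 3, 0): 17 + 16 + 29 + 7 = 69
σ = (2, 3, 0, 1): 17 + (-6) + 25 + 3 = 39
σ = (2, 3, 1, 0): 17 + (-6) + 17 + 7 = 35
σ = (3, 0, 1, 2): (-4) + 2 + 17 + 7 = 22
σ = (3, 0, 2, 1): (-4) + 2 + 14 + 3 = 15
σ = (3, 1, 0, 2): (-4) + 16 + 25 + 7 = 44
σ = (3, 1, 2, 0): (-4) + 16 + 14 + 7 = 33
σ = (3, 2, 0, 1): (-4) + 6 + 25 + 3 = 30
σ = (3, 2, 1, 0): (-4) + 6 + 17 + 7 = 26
Optimal value attained by: σ = (0, 1, 3, 2).
Answer: det⊕(T) = 75; verdict: NONSINGULAR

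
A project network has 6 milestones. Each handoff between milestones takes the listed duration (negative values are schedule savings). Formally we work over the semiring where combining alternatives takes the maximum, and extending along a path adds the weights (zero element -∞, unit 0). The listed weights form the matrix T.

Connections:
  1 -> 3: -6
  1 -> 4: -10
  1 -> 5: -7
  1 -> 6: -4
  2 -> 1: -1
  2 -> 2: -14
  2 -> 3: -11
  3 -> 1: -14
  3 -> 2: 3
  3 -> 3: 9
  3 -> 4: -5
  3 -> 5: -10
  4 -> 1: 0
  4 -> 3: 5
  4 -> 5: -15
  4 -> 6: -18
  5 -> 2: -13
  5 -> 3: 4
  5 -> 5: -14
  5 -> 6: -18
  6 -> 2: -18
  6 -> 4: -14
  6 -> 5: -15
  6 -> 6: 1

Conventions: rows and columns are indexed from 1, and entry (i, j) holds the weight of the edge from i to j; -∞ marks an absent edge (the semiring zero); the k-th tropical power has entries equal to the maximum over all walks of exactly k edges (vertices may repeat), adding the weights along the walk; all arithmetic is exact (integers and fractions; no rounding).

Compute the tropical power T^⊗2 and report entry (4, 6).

T^⊗2:
  [-10, -3, 3, -11, -16, -3]
  [-15, -8, -2, -11, -8, -5]
  [2, 12, 18, 4, -1, -18]
  [-9, 8, 14, 0, -5, -4]
  [-10, 7, 13, -1, -6, -17]
  [-14, -17, -9, -13, -14, 2]
Key observation: the optimum is the walk 4->1->6, with weight 0 + (-4) = -4.
Optimal value attained by: walk 4->1->6.
Answer: (T^⊗2)[4][6] = -4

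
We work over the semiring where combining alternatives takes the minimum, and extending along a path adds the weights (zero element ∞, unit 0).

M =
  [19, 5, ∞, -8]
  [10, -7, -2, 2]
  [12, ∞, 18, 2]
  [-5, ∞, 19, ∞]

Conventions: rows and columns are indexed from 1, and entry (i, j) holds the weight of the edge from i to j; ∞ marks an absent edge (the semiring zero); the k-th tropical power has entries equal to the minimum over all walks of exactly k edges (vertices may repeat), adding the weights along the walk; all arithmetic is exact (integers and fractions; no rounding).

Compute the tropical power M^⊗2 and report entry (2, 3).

M^⊗2:
  [-13, -2, 3, 7]
  [-3, -14, -9, -5]
  [-3, 17, 21, 4]
  [14, 0, 37, -13]
Key observation: the optimum is the walk 2->2->3, with weight (-7) + (-2) = -9.
Optimal value attained by: walk 2->2->3.
Answer: (M^⊗2)[2][3] = -9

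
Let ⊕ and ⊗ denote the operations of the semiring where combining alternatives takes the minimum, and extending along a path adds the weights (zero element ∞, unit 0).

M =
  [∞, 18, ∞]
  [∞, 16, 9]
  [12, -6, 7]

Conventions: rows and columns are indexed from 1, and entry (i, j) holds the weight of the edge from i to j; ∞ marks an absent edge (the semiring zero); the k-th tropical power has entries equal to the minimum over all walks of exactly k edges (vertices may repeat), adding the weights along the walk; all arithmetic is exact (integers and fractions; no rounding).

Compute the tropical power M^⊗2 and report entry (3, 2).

M^⊗2:
  [∞, 34, 27]
  [21, 3, 16]
  [19, 1, 3]
Key observation: the optimum is the walk 3->3->2, with weight 7 + (-6) = 1.
Optimal value attained by: walk 3->3->2.
Answer: (M^⊗2)[3][2] = 1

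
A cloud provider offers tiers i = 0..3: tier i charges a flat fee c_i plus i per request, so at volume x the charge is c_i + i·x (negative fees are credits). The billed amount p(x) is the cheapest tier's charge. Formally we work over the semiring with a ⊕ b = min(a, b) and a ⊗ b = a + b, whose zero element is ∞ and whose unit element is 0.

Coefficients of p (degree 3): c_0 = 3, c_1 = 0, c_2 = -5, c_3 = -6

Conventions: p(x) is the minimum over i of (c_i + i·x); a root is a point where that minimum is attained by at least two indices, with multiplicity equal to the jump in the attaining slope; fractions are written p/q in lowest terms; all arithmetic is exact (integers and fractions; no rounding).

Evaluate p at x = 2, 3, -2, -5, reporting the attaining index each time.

p(2) = min(3+0·2=3, 0+1·2=2, -5+2·2=-1, -6+3·2=0) = -1 (attained by i=2)
p(3) = min(3+0·3=3, 0+1·3=3, -5+2·3=1, -6+3·3=3) = 1 (attained by i=2)
p(-2) = min(3+0·(-2)=3, 0+1·(-2)=-2, -5+2·(-2)=-9, -6+3·(-2)=-12) = -12 (attained by i=3)
p(-5) = min(3+0·(-5)=3, 0+1·(-5)=-5, -5+2·(-5)=-15, -6+3·(-5)=-21) = -21 (attained by i=3)
Answer: p(2) = -1; p(3) = 1; p(-2) = -12; p(-5) = -21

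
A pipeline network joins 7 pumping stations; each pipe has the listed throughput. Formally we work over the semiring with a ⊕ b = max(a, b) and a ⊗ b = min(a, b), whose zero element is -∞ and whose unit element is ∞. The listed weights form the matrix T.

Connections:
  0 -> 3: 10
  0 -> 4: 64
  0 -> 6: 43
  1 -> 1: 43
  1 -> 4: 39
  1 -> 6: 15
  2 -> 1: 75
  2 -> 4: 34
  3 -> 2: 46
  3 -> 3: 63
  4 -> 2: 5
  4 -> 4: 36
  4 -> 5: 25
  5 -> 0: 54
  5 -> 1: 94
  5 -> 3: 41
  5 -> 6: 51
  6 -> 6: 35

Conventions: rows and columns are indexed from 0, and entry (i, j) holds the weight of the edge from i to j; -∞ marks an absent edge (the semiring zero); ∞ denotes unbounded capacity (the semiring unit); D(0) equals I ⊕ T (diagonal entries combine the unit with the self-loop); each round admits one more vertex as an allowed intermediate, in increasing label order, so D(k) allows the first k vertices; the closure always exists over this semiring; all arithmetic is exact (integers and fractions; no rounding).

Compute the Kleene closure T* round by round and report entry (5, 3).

D(0):
  [∞, -∞, -∞, 10, 64, -∞, 43]
  [-∞, ∞, -∞, -∞, 39, -∞, 15]
  [-∞, 75, ∞, -∞, 34, -∞, -∞]
  [-∞, -∞, 46, ∞, -∞, -∞, -∞]
  [-∞, -∞, 5, -∞, ∞, 25, -∞]
  [54, 94, -∞, 41, -∞, ∞, 51]
  [-∞, -∞, -∞, -∞, -∞, -∞, ∞]
D(1):
  [∞, -∞, -∞, 10, 64, -∞, 43]
  [-∞, ∞, -∞, -∞, 39, -∞, 15]
  [-∞, 75, ∞, -∞, 34, -∞, -∞]
  [-∞, -∞, 46, ∞, -∞, -∞, -∞]
  [-∞, -∞, 5, -∞, ∞, 25, -∞]
  [54, 94, -∞, 41, 54, ∞, 51]
  [-∞, -∞, -∞, -∞, -∞, -∞, ∞]
D(2):
  [∞, -∞, -∞, 10, 64, -∞, 43]
  [-∞, ∞, -∞, -∞, 39, -∞, 15]
  [-∞, 75, ∞, -∞, 39, -∞, 15]
  [-∞, -∞, 46, ∞, -∞, -∞, -∞]
  [-∞, -∞, 5, -∞, ∞, 25, -∞]
  [54, 94, -∞, 41, 54, ∞, 51]
  [-∞, -∞, -∞, -∞, -∞, -∞, ∞]
D(3):
  [∞, -∞, -∞, 10, 64, -∞, 43]
  [-∞, ∞, -∞, -∞, 39, -∞, 15]
  [-∞, 75, ∞, -∞, 39, -∞, 15]
  [-∞, 46, 46, ∞, 39, -∞, 15]
  [-∞, 5, 5, -∞, ∞, 25, 5]
  [54, 94, -∞, 41, 54, ∞, 51]
  [-∞, -∞, -∞, -∞, -∞, -∞, ∞]
D(4):
  [∞, 10, 10, 10, 64, -∞, 43]
  [-∞, ∞, -∞, -∞, 39, -∞, 15]
  [-∞, 75, ∞, -∞, 39, -∞, 15]
  [-∞, 46, 46, ∞, 39, -∞, 15]
  [-∞, 5, 5, -∞, ∞, 25, 5]
  [54, 94, 41, 41, 54, ∞, 51]
  [-∞, -∞, -∞, -∞, -∞, -∞, ∞]
D(5):
  [∞, 10, 10, 10, 64, 25, 43]
  [-∞, ∞, 5, -∞, 39, 25, 15]
  [-∞, 75, ∞, -∞, 39, 25, 15]
  [-∞, 46, 46, ∞, 39, 25, 15]
  [-∞, 5, 5, -∞, ∞, 25, 5]
  [54, 94, 41, 41, 54, ∞, 51]
  [-∞, -∞, -∞, -∞, -∞, -∞, ∞]
D(6):
  [∞, 25, 25, 25, 64, 25, 43]
  [25, ∞, 25, 25, 39, 25, 25]
  [25, 75, ∞, 25, 39, 25, 25]
  [25, 46, 46, ∞, 39, 25, 25]
  [25, 25, 25, 25, ∞, 25, 25]
  [54, 94, 41, 41, 54, ∞, 51]
  [-∞, -∞, -∞, -∞, -∞, -∞, ∞]
D(7):
  [∞, 25, 25, 25, 64, 25, 43]
  [25, ∞, 25, 25, 39, 25, 25]
  [25, 75, ∞, 25, 39, 25, 25]
  [25, 46, 46, ∞, 39, 25, 25]
  [25, 25, 25, 25, ∞, 25, 25]
  [54, 94, 41, 41, 54, ∞, 51]
  [-∞, -∞, -∞, -∞, -∞, -∞, ∞]
Answer: T*[5][3] = 41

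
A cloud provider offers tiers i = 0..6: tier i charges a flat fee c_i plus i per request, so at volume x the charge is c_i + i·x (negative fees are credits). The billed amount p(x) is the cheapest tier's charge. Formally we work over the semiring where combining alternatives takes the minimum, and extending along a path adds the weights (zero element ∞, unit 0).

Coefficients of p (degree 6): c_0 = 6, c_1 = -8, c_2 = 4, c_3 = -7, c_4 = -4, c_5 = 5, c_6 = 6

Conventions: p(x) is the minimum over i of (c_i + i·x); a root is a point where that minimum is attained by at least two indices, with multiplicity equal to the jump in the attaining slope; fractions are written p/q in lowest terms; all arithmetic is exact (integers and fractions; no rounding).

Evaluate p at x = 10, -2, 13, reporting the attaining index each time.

p(10) = min(6+0·10=6, -8+1·10=2, 4+2·10=24, -7+3·10=23, -4+4·10=36, 5+5·10=55, 6+6·10=66) = 2 (attained by i=1)
p(-2) = min(6+0·(-2)=6, -8+1·(-2)=-10, 4+2·(-2)=0, -7+3·(-2)=-13, -4+4·(-2)=-12, 5+5·(-2)=-5, 6+6·(-2)=-6) = -13 (attained by i=3)
p(13) = min(6+0·13=6, -8+1·13=5, 4+2·13=30, -7+3·13=32, -4+4·13=48, 5+5·13=70, 6+6·13=84) = 5 (attained by i=1)
Answer: p(10) = 2; p(-2) = -13; p(13) = 5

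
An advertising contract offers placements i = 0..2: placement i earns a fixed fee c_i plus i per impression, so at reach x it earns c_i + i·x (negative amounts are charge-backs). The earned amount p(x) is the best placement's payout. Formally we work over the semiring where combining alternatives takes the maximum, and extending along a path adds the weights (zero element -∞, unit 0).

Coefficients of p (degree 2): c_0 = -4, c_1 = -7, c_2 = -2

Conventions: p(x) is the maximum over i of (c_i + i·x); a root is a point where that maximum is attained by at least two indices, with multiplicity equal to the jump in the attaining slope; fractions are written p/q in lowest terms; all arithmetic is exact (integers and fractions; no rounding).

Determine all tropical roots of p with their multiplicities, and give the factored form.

hull edge (i=0, c=-4) to (i=2, c=-2): slope 1, span 2
Factored form: p(x) = -2 ⊗ (x ⊕ (-1)) ⊗ (x ⊕ (-1))
Answer: roots = -1 (mult 2)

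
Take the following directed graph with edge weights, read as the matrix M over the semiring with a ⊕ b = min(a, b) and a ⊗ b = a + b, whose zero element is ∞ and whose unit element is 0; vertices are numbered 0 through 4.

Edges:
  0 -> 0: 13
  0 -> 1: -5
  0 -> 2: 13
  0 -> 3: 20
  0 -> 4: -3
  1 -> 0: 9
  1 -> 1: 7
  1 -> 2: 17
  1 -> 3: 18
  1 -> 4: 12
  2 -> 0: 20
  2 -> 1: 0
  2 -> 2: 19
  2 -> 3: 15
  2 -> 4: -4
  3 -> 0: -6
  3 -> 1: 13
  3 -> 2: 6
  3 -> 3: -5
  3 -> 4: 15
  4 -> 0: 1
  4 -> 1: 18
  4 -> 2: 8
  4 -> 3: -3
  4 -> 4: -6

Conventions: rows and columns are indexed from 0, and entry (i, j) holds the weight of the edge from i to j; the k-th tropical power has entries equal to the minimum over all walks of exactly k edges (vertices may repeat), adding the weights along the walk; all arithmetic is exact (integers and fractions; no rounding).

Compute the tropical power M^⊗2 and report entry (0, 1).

M^⊗2:
  [-2, 2, 5, -6, -9]
  [12, 4, 20, 9, 6]
  [-3, 7, 4, -7, -10]
  [-11, -11, 1, -10, -9]
  [-9, -4, 2, -9, -12]
Key observation: the optimum is the walk 0->1->1, with weight (-5) + 7 = 2.
Optimal value attained by: walk 0->1->1.
Answer: (M^⊗2)[0][1] = 2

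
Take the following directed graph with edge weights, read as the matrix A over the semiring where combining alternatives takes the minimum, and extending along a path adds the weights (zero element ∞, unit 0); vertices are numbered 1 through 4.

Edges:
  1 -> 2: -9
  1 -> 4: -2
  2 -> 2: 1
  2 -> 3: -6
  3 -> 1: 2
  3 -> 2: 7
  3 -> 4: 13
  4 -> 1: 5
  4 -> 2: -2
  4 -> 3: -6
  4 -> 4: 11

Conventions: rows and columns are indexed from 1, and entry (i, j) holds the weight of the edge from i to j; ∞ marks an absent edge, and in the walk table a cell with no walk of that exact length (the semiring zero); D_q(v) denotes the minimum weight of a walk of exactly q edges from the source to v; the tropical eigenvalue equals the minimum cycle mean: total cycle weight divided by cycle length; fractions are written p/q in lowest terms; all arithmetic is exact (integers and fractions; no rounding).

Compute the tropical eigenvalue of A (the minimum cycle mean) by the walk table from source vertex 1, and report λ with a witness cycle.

q=0: [0, ∞, ∞, ∞]
q=1: [∞, -9, ∞, -2]
q=2: [3, -8, -15, 9]
q=3: [-13, -8, -14, -2]
q=4: [-12, -22, -14, -15]
Optimal cycle mean attained by: cycle 1->2->3->1, total (-9) + (-6) + 2, length 3.
Answer: λ = -13/3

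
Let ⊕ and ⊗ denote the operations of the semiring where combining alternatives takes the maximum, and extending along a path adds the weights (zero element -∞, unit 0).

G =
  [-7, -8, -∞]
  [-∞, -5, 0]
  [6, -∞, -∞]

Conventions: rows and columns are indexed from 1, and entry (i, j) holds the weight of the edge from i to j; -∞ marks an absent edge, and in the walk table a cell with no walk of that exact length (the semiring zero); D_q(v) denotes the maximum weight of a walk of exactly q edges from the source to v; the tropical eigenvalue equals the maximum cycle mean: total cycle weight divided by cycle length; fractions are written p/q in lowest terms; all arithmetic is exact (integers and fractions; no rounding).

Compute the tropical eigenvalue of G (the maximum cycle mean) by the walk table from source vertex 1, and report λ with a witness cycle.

q=0: [0, -∞, -∞]
q=1: [-7, -8, -∞]
q=2: [-14, -13, -8]
q=3: [-2, -18, -13]
Optimal cycle mean attained by: cycle 1->2->3->1, total (-8) + 0 + 6, length 3.
Answer: λ = -2/3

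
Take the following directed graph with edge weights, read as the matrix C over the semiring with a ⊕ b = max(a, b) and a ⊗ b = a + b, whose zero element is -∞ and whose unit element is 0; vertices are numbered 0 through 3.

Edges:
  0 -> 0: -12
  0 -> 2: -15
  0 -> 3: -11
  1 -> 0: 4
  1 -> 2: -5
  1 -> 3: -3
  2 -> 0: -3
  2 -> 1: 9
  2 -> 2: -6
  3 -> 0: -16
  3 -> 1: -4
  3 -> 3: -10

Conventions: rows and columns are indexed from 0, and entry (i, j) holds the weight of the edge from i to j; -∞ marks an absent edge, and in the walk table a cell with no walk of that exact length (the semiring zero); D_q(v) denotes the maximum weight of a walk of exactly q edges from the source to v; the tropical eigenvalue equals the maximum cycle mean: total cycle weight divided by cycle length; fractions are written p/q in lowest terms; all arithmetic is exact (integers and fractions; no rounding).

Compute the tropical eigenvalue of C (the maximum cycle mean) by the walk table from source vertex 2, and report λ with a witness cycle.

q=0: [-∞, -∞, 0, -∞]
q=1: [-3, 9, -6, -∞]
q=2: [13, 3, 4, 6]
q=3: [7, 13, -2, 2]
q=4: [17, 7, 8, 10]
Optimal cycle mean attained by: cycle 1->2->1, total (-5) + 9, length 2.
Answer: λ = 2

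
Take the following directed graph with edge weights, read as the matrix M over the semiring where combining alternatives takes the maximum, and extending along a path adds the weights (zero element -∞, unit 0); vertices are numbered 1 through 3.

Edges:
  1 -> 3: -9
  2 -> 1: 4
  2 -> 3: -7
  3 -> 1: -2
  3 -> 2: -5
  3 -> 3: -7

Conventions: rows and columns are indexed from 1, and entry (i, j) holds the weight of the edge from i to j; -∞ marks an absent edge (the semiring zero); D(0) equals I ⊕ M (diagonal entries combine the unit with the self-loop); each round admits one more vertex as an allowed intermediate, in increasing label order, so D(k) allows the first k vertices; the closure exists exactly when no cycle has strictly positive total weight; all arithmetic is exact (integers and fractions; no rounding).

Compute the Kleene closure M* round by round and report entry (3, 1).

D(0):
  [0, -∞, -9]
  [4, 0, -7]
  [-2, -5, 0]
D(1):
  [0, -∞, -9]
  [4, 0, -5]
  [-2, -5, 0]
D(2):
  [0, -∞, -9]
  [4, 0, -5]
  [-1, -5, 0]
D(3):
  [0, -14, -9]
  [4, 0, -5]
  [-1, -5, 0]
Answer: M*[3][1] = -1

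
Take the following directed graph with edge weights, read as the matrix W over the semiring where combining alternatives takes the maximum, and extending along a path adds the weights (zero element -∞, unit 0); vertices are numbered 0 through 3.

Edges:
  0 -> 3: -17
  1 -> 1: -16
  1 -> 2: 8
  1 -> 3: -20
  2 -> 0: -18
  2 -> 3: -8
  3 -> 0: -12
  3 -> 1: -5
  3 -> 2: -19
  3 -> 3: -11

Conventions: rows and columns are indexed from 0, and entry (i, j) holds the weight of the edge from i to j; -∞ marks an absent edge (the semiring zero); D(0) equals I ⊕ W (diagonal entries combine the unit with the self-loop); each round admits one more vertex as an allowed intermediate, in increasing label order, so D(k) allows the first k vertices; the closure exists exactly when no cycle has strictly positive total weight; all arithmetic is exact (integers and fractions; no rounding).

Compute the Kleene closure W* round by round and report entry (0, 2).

D(0):
  [0, -∞, -∞, -17]
  [-∞, 0, 8, -20]
  [-18, -∞, 0, -8]
  [-12, -5, -19, 0]
D(1):
  [0, -∞, -∞, -17]
  [-∞, 0, 8, -20]
  [-18, -∞, 0, -8]
  [-12, -5, -19, 0]
D(2):
  [0, -∞, -∞, -17]
  [-∞, 0, 8, -20]
  [-18, -∞, 0, -8]
  [-12, -5, 3, 0]
D(3):
  [0, -∞, -∞, -17]
  [-10, 0, 8, 0]
  [-18, -∞, 0, -8]
  [-12, -5, 3, 0]
D(4):
  [0, -22, -14, -17]
  [-10, 0, 8, 0]
  [-18, -13, 0, -8]
  [-12, -5, 3, 0]
Answer: W*[0][2] = -14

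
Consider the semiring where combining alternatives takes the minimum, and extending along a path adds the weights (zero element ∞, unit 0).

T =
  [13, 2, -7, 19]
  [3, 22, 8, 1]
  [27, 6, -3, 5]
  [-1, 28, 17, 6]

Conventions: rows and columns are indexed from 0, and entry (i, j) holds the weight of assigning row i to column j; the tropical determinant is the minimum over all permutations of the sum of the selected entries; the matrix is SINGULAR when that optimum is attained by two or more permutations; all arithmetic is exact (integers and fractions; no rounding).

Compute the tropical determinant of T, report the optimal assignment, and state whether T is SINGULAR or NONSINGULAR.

σ = (0, 1, 2, 3): 13 + 22 + (-3) + 6 = 38
σ = (0, 1, 3, 2): 13 + 22 + 5 + 17 = 57
σ = (0, 2, 1, 3): 13 + 8 + 6 + 6 = 33
σ = (0, 2, 3, 1): 13 + 8 + 5 + 28 = 54
σ = (0, 3, 1, 2): 13 + 1 + 6 + 17 = 37
σ = (0, 3, 2, 1): 13 + 1 + (-3) + 28 = 39
σ = (1, 0, 2, 3): 2 + 3 + (-3) + 6 = 8
σ = (1, 0, 3, 2): 2 + 3 + 5 + 17 = 27
σ = (1, 2, 0, 3): 2 + 8 + 27 + 6 = 43
σ = (1, 2, 3, 0): 2 + 8 + 5 + (-1) = 14
σ = (1, 3, 0, 2): 2 + 1 + 27 + 17 = 47
σ = (1, 3, 2, 0): 2 + 1 + (-3) + (-1) = -1
σ = (2, 0, 1, 3): (-7) + 3 + 6 + 6 = 8
σ = (2, 0, 3, 1): (-7) + 3 + 5 + 28 = 29
σ = (2, 1, 0, 3): (-7) + 22 + 27 + 6 = 48
σ = (2, 1, 3, 0): (-7) + 22 + 5 + (-1) = 19
σ = (2, 3, 0, 1): (-7) + 1 + 27 + 28 = 49
σ = (2, 3, 1, 0): (-7) + 1 + 6 + (-1) = -1
σ = (3, 0, 1, 2): 19 + 3 + 6 + 17 = 45
σ = (3, 0, 2, 1): 19 + 3 + (-3) + 28 = 47
σ = (3, 1, 0, 2): 19 + 22 + 27 + 17 = 85
σ = (3, 1, 2, 0): 19 + 22 + (-3) + (-1) = 37
σ = (3, 2, 0, 1): 19 + 8 + 27 + 28 = 82
σ = (3, 2, 1, 0): 19 + 8 + 6 + (-1) = 32
Optimal value attained by: σ = (1, 3, 2, 0).
Answer: det⊕(T) = -1; verdict: SINGULAR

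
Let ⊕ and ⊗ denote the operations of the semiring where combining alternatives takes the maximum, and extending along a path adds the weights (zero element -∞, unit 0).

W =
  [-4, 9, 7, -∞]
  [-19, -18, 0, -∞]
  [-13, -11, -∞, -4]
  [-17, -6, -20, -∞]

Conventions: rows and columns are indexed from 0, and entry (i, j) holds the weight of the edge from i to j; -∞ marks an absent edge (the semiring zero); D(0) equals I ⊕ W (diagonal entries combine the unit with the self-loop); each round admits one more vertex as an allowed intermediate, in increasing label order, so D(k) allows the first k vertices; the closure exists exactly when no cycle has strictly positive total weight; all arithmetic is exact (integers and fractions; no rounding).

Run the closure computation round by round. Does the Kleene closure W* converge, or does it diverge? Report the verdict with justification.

D(0):
  [0, 9, 7, -∞]
  [-19, 0, 0, -∞]
  [-13, -11, 0, -4]
  [-17, -6, -20, 0]
D(1):
  [0, 9, 7, -∞]
  [-19, 0, 0, -∞]
  [-13, -4, 0, -4]
  [-17, -6, -10, 0]
D(2):
  [0, 9, 9, -∞]
  [-19, 0, 0, -∞]
  [-13, -4, 0, -4]
  [-17, -6, -6, 0]
D(3):
  [0, 9, 9, 5]
  [-13, 0, 0, -4]
  [-13, -4, 0, -4]
  [-17, -6, -6, 0]
D(4):
  [0, 9, 9, 5]
  [-13, 0, 0, -4]
  [-13, -4, 0, -4]
  [-17, -6, -6, 0]
Key observation: every diagonal entry stays at the unit through all rounds, so no improving cycle exists.
Answer: CONVERGES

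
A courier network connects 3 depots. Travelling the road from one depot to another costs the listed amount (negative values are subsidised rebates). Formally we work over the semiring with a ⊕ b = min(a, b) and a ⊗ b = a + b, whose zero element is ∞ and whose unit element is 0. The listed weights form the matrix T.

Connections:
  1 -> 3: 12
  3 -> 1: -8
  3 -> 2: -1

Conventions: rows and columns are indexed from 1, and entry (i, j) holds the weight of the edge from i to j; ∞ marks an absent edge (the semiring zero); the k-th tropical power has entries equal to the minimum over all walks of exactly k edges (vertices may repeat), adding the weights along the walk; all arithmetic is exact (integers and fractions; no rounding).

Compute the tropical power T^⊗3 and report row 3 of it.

T^⊗2:
  [4, 11, ∞]
  [∞, ∞, ∞]
  [∞, ∞, 4]
T^⊗3:
  [∞, ∞, 16]
  [∞, ∞, ∞]
  [-4, 3, ∞]
Answer: row 3 of T^⊗3 = [-4, 3, ∞]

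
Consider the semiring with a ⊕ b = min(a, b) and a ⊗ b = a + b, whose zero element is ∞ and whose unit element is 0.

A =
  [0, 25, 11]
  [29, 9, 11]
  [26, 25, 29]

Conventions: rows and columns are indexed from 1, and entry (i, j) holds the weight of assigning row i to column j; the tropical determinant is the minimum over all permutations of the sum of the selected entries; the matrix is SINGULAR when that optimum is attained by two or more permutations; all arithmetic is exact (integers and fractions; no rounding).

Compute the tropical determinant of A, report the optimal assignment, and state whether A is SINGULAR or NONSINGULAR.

σ = (1, 2, 3): 0 + 9 + 29 = 38
σ = (1, 3, 2): 0 + 11 + 25 = 36
σ = (2, 1, 3): 25 + 29 + 29 = 83
σ = (2, 3, 1): 25 + 11 + 26 = 62
σ = (3, 1, 2): 11 + 29 + 25 = 65
σ = (3, 2, 1): 11 + 9 + 26 = 46
Optimal value attained by: σ = (1, 3, 2).
Answer: det⊕(A) = 36; verdict: NONSINGULAR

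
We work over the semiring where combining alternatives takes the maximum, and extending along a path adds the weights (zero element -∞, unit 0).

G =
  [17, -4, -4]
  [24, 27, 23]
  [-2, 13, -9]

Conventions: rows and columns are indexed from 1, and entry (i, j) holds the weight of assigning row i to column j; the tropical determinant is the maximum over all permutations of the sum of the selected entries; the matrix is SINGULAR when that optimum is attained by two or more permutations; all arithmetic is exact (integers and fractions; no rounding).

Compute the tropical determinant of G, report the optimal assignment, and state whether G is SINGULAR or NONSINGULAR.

σ = (1, 2, 3): 17 + 27 + (-9) = 35
σ = (1, 3, 2): 17 + 23 + 13 = 53
σ = (2, 1, 3): (-4) + 24 + (-9) = 11
σ = (2, 3, 1): (-4) + 23 + (-2) = 17
σ = (3, 1, 2): (-4) + 24 + 13 = 33
σ = (3, 2, 1): (-4) + 27 + (-2) = 21
Optimal value attained by: σ = (1, 3, 2).
Answer: det⊕(G) = 53; verdict: NONSINGULAR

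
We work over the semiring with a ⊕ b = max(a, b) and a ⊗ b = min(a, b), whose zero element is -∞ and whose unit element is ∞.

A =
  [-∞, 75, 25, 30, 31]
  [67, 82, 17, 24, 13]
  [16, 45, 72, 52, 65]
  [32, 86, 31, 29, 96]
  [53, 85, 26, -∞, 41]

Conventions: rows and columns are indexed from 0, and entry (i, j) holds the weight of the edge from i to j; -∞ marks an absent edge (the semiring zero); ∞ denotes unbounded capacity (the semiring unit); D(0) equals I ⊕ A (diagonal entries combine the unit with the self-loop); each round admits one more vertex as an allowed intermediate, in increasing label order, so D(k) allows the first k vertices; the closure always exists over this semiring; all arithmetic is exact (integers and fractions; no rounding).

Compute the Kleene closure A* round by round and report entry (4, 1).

D(0):
  [∞, 75, 25, 30, 31]
  [67, ∞, 17, 24, 13]
  [16, 45, ∞, 52, 65]
  [32, 86, 31, ∞, 96]
  [53, 85, 26, -∞, ∞]
D(1):
  [∞, 75, 25, 30, 31]
  [67, ∞, 25, 30, 31]
  [16, 45, ∞, 52, 65]
  [32, 86, 31, ∞, 96]
  [53, 85, 26, 30, ∞]
D(2):
  [∞, 75, 25, 30, 31]
  [67, ∞, 25, 30, 31]
  [45, 45, ∞, 52, 65]
  [67, 86, 31, ∞, 96]
  [67, 85, 26, 30, ∞]
D(3):
  [∞, 75, 25, 30, 31]
  [67, ∞, 25, 30, 31]
  [45, 45, ∞, 52, 65]
  [67, 86, 31, ∞, 96]
  [67, 85, 26, 30, ∞]
D(4):
  [∞, 75, 30, 30, 31]
  [67, ∞, 30, 30, 31]
  [52, 52, ∞, 52, 65]
  [67, 86, 31, ∞, 96]
  [67, 85, 30, 30, ∞]
D(5):
  [∞, 75, 30, 30, 31]
  [67, ∞, 30, 30, 31]
  [65, 65, ∞, 52, 65]
  [67, 86, 31, ∞, 96]
  [67, 85, 30, 30, ∞]
Answer: A*[4][1] = 85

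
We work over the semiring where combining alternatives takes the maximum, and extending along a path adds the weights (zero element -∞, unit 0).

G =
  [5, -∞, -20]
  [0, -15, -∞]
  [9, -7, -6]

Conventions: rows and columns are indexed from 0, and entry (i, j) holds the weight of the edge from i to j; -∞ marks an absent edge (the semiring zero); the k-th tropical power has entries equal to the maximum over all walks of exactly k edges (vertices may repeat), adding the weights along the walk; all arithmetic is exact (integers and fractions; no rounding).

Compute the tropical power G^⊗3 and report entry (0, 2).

G^⊗2:
  [10, -27, -15]
  [5, -30, -20]
  [14, -13, -11]
G^⊗3:
  [15, -22, -10]
  [10, -27, -15]
  [19, -18, -6]
Key observation: the optimum is the walk 0->0->0->2, with weight 5 + 5 + (-20) = -10.
Optimal value attained by: walk 0->0->0->2.
Answer: (G^⊗3)[0][2] = -10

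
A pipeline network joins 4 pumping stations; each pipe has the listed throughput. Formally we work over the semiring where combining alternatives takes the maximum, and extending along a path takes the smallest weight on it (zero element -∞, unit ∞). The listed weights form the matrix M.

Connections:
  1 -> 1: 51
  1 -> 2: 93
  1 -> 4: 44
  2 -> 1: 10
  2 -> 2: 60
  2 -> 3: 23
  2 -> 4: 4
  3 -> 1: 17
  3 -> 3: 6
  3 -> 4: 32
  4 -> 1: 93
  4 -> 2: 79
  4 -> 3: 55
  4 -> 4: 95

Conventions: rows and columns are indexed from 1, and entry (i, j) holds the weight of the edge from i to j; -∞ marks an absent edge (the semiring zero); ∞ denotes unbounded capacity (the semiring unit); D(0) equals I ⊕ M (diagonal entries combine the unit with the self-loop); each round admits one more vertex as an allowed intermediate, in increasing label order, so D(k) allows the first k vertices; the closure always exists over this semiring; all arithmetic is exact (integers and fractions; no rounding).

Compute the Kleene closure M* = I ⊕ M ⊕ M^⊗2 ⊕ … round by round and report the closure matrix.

D(0):
  [∞, 93, -∞, 44]
  [10, ∞, 23, 4]
  [17, -∞, ∞, 32]
  [93, 79, 55, ∞]
D(1):
  [∞, 93, -∞, 44]
  [10, ∞, 23, 10]
  [17, 17, ∞, 32]
  [93, 93, 55, ∞]
D(2):
  [∞, 93, 23, 44]
  [10, ∞, 23, 10]
  [17, 17, ∞, 32]
  [93, 93, 55, ∞]
D(3):
  [∞, 93, 23, 44]
  [17, ∞, 23, 23]
  [17, 17, ∞, 32]
  [93, 93, 55, ∞]
D(4):
  [∞, 93, 44, 44]
  [23, ∞, 23, 23]
  [32, 32, ∞, 32]
  [93, 93, 55, ∞]
Answer: M* = [[∞, 93, 44, 44], [23, ∞, 23, 23], [32, 32, ∞, 32], [93, 93, 55, ∞]]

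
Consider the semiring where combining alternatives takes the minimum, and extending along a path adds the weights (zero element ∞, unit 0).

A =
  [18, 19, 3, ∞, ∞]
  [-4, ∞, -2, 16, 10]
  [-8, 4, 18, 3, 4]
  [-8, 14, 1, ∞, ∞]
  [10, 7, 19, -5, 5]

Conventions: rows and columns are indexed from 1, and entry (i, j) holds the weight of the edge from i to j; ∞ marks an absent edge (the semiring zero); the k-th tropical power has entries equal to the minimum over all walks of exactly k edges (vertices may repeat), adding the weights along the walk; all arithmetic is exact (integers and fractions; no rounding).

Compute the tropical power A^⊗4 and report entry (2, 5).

A^⊗2:
  [-5, 7, 17, 6, 7]
  [-10, 2, -1, 1, 2]
  [-5, 11, -5, -1, 9]
  [-7, 5, -5, 4, 5]
  [-13, 9, -4, 0, 10]
A^⊗3:
  [-2, 14, -2, 2, 12]
  [-9, 3, -7, -3, 3]
  [-13, -1, -2, -2, -1]
  [-13, -1, -4, -2, -1]
  [-12, 0, -10, -1, 0]
A^⊗4:
  [-10, 2, 1, 1, 2]
  [-15, -3, -6, -4, -3]
  [-10, 2, -10, -6, 2]
  [-12, 0, -10, -6, 0]
  [-18, -6, -9, -7, -6]
Key observation: the optimum is the walk 2->3->1->3->5, with weight (-2) + (-8) + 3 + 4 = -3.
Optimal value attained by: walk 2->3->1->3->5.
Answer: (A^⊗4)[2][5] = -3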